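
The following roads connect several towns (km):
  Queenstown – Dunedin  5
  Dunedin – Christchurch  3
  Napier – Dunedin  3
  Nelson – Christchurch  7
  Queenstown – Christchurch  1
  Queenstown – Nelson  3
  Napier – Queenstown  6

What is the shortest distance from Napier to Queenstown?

Some routes from Napier to Queenstown:
Napier - Queenstown: 6
Napier - Dunedin - Christchurch - Queenstown: 3 + 3 + 1 = 7
Napier - Dunedin - Queenstown: 3 + 5 = 8
The minimum is 6 km.

6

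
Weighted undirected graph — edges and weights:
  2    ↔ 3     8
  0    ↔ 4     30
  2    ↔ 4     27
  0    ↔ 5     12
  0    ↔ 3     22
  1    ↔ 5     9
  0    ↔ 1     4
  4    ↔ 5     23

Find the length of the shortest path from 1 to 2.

34

Checking several routes:
1-5-0-3-2: 9 + 12 + 22 + 8 = 51
1-5-4-2: 9 + 23 + 27 = 59
1-0-3-2: 4 + 22 + 8 = 34
The minimum is 34.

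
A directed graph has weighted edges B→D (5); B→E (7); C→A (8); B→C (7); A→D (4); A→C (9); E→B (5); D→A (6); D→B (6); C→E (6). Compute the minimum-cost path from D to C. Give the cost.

13

Paths from D to C:
D -> B -> C: 6 + 7 = 13
D -> A -> C: 6 + 9 = 15
Shortest: 13.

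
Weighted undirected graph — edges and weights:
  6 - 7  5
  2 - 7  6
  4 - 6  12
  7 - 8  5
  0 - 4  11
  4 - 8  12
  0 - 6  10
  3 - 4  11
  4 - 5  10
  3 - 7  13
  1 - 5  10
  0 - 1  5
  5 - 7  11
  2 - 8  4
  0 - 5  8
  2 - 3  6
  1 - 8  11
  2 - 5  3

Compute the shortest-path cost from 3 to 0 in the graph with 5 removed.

22

Checking several routes:
3-2-8-1-0: 6 + 4 + 11 + 5 = 26
3-2-7-6-0: 6 + 6 + 5 + 10 = 27
3-7-6-0: 13 + 5 + 10 = 28
3-4-0: 11 + 11 = 22
The minimum is 22.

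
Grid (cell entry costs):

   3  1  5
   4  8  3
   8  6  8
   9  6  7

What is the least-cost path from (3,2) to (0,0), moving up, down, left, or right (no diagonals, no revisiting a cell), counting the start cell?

27

Path [3,2] -> [2,2] -> [1,2] -> [0,2] -> [0,1] -> [0,0]: 7 + 8 + 3 + 5 + 1 + 3 = 27.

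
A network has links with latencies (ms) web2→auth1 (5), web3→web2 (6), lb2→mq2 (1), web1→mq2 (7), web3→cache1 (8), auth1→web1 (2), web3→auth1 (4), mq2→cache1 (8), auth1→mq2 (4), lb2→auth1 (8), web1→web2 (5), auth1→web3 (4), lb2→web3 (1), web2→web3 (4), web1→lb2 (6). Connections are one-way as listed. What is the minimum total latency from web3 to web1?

6

Routes from web3 to web1:
web3 → web2 → auth1 → web1: 6 + 5 + 2 = 13
web3 → auth1 → web1: 4 + 2 = 6
Best route has total 6 ms.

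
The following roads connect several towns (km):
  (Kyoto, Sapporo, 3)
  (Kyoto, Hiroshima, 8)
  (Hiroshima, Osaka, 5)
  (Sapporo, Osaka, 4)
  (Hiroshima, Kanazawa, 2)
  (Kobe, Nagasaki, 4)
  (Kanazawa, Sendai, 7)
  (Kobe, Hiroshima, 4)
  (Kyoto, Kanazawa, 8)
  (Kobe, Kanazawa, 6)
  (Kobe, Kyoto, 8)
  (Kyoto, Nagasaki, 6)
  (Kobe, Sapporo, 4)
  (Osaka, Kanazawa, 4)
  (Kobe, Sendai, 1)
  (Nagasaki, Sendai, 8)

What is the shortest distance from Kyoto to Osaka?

Checking several routes:
Kyoto→Hiroshima→Osaka: 8 + 5 = 13
Kyoto→Sapporo→Osaka: 3 + 4 = 7
Kyoto→Kanazawa→Osaka: 8 + 4 = 12
Best route has total 7 km.

7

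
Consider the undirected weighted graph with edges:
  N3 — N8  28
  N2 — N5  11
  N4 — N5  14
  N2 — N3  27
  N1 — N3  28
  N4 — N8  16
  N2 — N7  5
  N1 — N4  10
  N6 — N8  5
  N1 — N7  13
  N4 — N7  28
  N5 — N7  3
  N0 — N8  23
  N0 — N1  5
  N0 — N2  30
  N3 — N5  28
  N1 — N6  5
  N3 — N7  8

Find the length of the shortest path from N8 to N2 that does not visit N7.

41

Checking several routes:
N8 -> N6 -> N1 -> N0 -> N2: 5 + 5 + 5 + 30 = 45
N8 -> N4 -> N5 -> N2: 16 + 14 + 11 = 41
N8 -> N6 -> N1 -> N4 -> N5 -> N2: 5 + 5 + 10 + 14 + 11 = 45
N8 -> N0 -> N2: 23 + 30 = 53
N8 -> N3 -> N2: 28 + 27 = 55
Shortest: 41.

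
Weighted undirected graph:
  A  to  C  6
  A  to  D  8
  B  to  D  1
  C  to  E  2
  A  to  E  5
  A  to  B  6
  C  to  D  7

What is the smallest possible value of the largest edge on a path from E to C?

Paths from E to C:
E - A - D - C: max(5, 8, 7) = 8
E - A - B - D - C: max(5, 6, 1, 7) = 7
E - C: max(2) = 2
E - A - C: max(5, 6) = 6
Best route has worst link 2.

2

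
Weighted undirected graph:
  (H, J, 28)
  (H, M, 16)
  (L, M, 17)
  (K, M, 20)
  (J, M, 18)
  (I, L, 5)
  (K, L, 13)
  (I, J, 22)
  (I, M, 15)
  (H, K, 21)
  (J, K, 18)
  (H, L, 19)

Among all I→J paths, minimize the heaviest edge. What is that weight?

Some routes from I to J:
I -> M -> L -> K -> J: max(15, 17, 13, 18) = 18
I -> L -> H -> M -> J: max(5, 19, 16, 18) = 19
I -> L -> M -> J: max(5, 17, 18) = 18
I -> M -> J: max(15, 18) = 18
I -> L -> K -> J: max(5, 13, 18) = 18
The minimum achievable maximum is 18.

18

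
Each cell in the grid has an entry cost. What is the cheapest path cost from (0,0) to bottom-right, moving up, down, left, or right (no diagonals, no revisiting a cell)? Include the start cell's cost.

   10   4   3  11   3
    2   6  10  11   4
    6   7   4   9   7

Path [0,0] [0,1] [0,2] [0,3] [0,4] [1,4] [2,4]: 10 + 4 + 3 + 11 + 3 + 4 + 7 = 42.

42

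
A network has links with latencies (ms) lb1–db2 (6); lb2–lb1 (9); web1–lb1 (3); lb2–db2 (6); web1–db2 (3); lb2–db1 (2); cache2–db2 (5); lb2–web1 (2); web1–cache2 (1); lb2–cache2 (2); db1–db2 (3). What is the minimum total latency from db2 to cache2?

4

A few of the db2→cache2 routes:
db2→web1→cache2: 3 + 1 = 4
db2→cache2: 5
db2→web1→lb2→cache2: 3 + 2 + 2 = 7
Best route has total 4 ms.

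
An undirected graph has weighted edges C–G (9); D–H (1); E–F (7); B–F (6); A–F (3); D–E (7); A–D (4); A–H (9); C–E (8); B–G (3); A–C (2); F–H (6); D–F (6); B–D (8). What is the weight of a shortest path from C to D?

6

Some routes from C to D:
C -> A -> D: 2 + 4 = 6
C -> A -> F -> D: 2 + 3 + 6 = 11
C -> A -> F -> H -> D: 2 + 3 + 6 + 1 = 12
C -> E -> D: 8 + 7 = 15
C -> A -> F -> B -> D: 2 + 3 + 6 + 8 = 19
C -> A -> H -> D: 2 + 9 + 1 = 12
The minimum is 6.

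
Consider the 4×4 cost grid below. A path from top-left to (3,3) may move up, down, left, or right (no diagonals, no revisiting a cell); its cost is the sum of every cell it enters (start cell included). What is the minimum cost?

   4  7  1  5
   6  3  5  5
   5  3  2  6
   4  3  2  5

Take [0,0] → [1,0] → [1,1] → [2,1] → [2,2] → [3,2] → [3,3] for a total of 4 + 6 + 3 + 3 + 2 + 2 + 5 = 25.

25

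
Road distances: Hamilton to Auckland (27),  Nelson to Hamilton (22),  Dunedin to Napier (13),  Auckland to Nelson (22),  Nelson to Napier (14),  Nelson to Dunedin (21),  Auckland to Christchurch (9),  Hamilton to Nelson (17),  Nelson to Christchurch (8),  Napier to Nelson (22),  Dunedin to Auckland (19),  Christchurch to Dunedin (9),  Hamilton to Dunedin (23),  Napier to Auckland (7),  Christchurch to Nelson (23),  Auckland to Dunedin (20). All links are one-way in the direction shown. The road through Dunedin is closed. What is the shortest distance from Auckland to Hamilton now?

Candidate routes:
Auckland - Nelson - Hamilton: 22 + 22 = 44
Auckland - Christchurch - Nelson - Hamilton: 9 + 23 + 22 = 54
Shortest: 44.

44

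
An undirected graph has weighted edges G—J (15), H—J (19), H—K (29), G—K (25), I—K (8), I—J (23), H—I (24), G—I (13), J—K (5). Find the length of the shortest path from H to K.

24

Some routes from H to K:
H -> I -> K: 24 + 8 = 32
H -> J -> K: 19 + 5 = 24
H -> K: 29
The minimum is 24.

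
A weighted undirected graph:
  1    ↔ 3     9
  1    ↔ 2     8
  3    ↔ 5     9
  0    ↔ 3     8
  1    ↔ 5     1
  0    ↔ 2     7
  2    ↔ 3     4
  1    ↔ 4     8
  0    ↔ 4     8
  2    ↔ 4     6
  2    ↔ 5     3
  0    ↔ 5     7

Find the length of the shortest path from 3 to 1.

8

Some routes from 3 to 1:
3 - 2 - 1: 4 + 8 = 12
3 - 2 - 4 - 1: 4 + 6 + 8 = 18
3 - 5 - 1: 9 + 1 = 10
3 - 0 - 5 - 1: 8 + 7 + 1 = 16
3 - 2 - 5 - 1: 4 + 3 + 1 = 8
3 - 1: 9
Best route has total 8.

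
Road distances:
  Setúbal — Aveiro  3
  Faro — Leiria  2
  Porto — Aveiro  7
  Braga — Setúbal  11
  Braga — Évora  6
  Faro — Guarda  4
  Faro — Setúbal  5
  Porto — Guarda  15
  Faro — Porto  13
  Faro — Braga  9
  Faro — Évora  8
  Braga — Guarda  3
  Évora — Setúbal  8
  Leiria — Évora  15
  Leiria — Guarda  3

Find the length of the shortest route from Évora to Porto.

18

Checking several routes:
Évora→Braga→Guarda→Porto: 6 + 3 + 15 = 24
Évora→Braga→Guarda→Faro→Porto: 6 + 3 + 4 + 13 = 26
Évora→Faro→Setúbal→Aveiro→Porto: 8 + 5 + 3 + 7 = 23
Évora→Faro→Porto: 8 + 13 = 21
Évora→Setúbal→Faro→Porto: 8 + 5 + 13 = 26
Évora→Setúbal→Aveiro→Porto: 8 + 3 + 7 = 18
Shortest: 18.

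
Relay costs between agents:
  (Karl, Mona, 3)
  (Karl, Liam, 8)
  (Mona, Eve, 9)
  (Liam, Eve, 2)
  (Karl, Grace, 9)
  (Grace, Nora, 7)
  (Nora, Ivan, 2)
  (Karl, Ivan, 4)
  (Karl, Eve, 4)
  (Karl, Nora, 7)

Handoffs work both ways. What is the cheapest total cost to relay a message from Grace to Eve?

13

Some routes from Grace to Eve:
Grace-Karl-Liam-Eve: 9 + 8 + 2 = 19
Grace-Karl-Mona-Eve: 9 + 3 + 9 = 21
Grace-Nora-Ivan-Karl-Liam-Eve: 7 + 2 + 4 + 8 + 2 = 23
Grace-Nora-Karl-Eve: 7 + 7 + 4 = 18
Grace-Nora-Ivan-Karl-Eve: 7 + 2 + 4 + 4 = 17
Grace-Karl-Eve: 9 + 4 = 13
The minimum is 13.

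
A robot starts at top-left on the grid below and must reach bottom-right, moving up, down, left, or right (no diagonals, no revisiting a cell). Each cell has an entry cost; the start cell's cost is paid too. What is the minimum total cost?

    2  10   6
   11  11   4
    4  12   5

Path r0c0→r0c1→r0c2→r1c2→r2c2: 2 + 10 + 6 + 4 + 5 = 27.

27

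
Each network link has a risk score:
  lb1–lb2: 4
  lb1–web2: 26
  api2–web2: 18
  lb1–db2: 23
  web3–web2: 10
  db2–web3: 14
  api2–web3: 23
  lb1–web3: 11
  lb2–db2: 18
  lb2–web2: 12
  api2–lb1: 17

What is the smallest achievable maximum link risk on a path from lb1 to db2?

14

Some routes from lb1 to db2:
lb1 → api2 → web2 → lb2 → db2: max(17, 18, 12, 18) = 18
lb1 → lb2 → web2 → web3 → db2: max(4, 12, 10, 14) = 14
lb1 → lb2 → db2: max(4, 18) = 18
lb1 → web3 → db2: max(11, 14) = 14
lb1 → web3 → web2 → lb2 → db2: max(11, 10, 12, 18) = 18
Smallest bottleneck: 14.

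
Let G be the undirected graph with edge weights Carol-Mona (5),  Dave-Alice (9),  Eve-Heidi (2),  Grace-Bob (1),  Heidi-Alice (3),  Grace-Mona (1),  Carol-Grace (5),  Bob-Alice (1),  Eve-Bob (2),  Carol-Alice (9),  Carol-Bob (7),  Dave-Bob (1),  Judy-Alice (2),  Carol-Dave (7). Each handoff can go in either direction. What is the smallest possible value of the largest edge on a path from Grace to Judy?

A few of the Grace→Judy routes:
Grace→Mona→Carol→Dave→Bob→Alice→Judy: max(1, 5, 7, 1, 1, 2) = 7
Grace→Bob→Eve→Heidi→Alice→Judy: max(1, 2, 2, 3, 2) = 3
Grace→Bob→Alice→Judy: max(1, 1, 2) = 2
Grace→Mona→Carol→Dave→Bob→Eve→Heidi→Alice→Judy: max(1, 5, 7, 1, 2, 2, 3, 2) = 7
Grace→Mona→Carol→Bob→Eve→Heidi→Alice→Judy: max(1, 5, 7, 2, 2, 3, 2) = 7
Grace→Mona→Carol→Bob→Alice→Judy: max(1, 5, 7, 1, 2) = 7
The minimum achievable maximum is 2.

2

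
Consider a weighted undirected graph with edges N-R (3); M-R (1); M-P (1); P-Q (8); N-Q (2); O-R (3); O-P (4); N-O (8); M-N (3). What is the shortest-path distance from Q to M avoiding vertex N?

9

Routes from Q to M avoiding N:
Q -> P -> O -> R -> M: 8 + 4 + 3 + 1 = 16
Q -> P -> M: 8 + 1 = 9
Shortest: 9.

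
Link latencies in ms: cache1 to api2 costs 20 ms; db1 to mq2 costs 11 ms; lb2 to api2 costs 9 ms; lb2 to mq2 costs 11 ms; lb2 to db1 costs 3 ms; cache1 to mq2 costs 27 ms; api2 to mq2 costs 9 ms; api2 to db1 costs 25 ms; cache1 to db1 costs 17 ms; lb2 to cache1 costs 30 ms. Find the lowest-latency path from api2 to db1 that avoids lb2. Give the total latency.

20

Candidate routes:
api2 → cache1 → db1: 20 + 17 = 37
api2 → cache1 → mq2 → db1: 20 + 27 + 11 = 58
api2 → mq2 → db1: 9 + 11 = 20
api2 → db1: 25
api2 → mq2 → cache1 → db1: 9 + 27 + 17 = 53
Shortest: 20 ms.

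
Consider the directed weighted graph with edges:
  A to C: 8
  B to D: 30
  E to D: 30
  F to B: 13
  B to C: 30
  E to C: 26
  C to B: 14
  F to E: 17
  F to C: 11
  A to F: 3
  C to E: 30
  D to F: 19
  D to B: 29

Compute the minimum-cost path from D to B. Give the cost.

29

Candidate routes:
D-F-E-C-B: 19 + 17 + 26 + 14 = 76
D-F-C-B: 19 + 11 + 14 = 44
D-F-B: 19 + 13 = 32
D-B: 29
Shortest: 29.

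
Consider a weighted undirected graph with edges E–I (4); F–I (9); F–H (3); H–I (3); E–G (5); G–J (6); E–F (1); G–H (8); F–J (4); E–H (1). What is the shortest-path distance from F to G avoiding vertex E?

Routes from F to G avoiding E:
F → J → G: 4 + 6 = 10
F → H → G: 3 + 8 = 11
F → I → H → G: 9 + 3 + 8 = 20
Best route has total 10.

10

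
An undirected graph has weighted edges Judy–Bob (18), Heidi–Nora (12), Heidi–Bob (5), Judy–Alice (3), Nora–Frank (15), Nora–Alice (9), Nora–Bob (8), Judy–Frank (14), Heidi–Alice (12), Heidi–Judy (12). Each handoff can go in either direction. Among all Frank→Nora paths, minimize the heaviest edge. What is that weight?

A few of the Frank→Nora routes:
Frank → Judy → Alice → Heidi → Bob → Nora: max(14, 3, 12, 5, 8) = 14
Frank → Judy → Heidi → Nora: max(14, 12, 12) = 14
Frank → Judy → Heidi → Bob → Nora: max(14, 12, 5, 8) = 14
Frank → Judy → Alice → Heidi → Nora: max(14, 3, 12, 12) = 14
Frank → Judy → Heidi → Alice → Nora: max(14, 12, 12, 9) = 14
Smallest bottleneck: 14.

14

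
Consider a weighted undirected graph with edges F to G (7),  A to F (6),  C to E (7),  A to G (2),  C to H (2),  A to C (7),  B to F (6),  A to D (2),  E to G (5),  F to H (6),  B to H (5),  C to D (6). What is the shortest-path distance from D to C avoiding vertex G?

Routes from D to C avoiding G:
D - A - F - B - H - C: 2 + 6 + 6 + 5 + 2 = 21
D - A - F - H - C: 2 + 6 + 6 + 2 = 16
D - C: 6
D - A - C: 2 + 7 = 9
Best route has total 6.

6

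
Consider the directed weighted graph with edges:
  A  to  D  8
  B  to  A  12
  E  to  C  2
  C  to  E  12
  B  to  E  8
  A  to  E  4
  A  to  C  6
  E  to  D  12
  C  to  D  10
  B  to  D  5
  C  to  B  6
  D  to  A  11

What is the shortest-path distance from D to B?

Paths from D to B:
D - A - C - B: 11 + 6 + 6 = 23
D - A - E - C - B: 11 + 4 + 2 + 6 = 23
The minimum is 23.

23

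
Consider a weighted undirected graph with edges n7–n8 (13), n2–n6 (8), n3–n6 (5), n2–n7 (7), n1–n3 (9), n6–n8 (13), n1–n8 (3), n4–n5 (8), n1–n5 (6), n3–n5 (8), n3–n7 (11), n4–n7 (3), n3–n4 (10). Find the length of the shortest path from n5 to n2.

18

Checking several routes:
n5 → n4 → n7 → n2: 8 + 3 + 7 = 18
n5 → n1 → n3 → n6 → n2: 6 + 9 + 5 + 8 = 28
n5 → n3 → n7 → n2: 8 + 11 + 7 = 26
n5 → n1 → n8 → n7 → n2: 6 + 3 + 13 + 7 = 29
n5 → n3 → n4 → n7 → n2: 8 + 10 + 3 + 7 = 28
n5 → n3 → n6 → n2: 8 + 5 + 8 = 21
Best route has total 18.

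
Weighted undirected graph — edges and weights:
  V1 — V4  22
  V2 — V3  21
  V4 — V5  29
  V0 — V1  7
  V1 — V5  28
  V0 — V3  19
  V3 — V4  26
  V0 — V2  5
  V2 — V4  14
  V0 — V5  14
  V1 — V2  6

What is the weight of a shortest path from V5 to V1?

21

Comparing a few candidate routes:
V5 → V4 → V1: 29 + 22 = 51
V5 → V1: 28
V5 → V0 → V1: 14 + 7 = 21
V5 → V4 → V2 → V1: 29 + 14 + 6 = 49
V5 → V0 → V2 → V1: 14 + 5 + 6 = 25
The minimum is 21.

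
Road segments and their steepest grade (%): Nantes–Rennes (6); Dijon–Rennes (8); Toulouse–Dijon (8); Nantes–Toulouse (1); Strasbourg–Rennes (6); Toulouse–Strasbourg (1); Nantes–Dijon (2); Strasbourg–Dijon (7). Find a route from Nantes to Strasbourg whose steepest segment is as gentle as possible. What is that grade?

Comparing a few candidate routes:
Nantes-Toulouse-Strasbourg: max(1, 1) = 1
Nantes-Dijon-Strasbourg: max(2, 7) = 7
Nantes-Rennes-Strasbourg: max(6, 6) = 6
Smallest bottleneck: 1%.

1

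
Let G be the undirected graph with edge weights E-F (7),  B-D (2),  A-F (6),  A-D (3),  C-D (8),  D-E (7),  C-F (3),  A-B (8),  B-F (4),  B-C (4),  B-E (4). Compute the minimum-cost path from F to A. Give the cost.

A few of the F→A routes:
F - C - B - D - A: 3 + 4 + 2 + 3 = 12
F - B - D - A: 4 + 2 + 3 = 9
F - C - D - A: 3 + 8 + 3 = 14
F - B - A: 4 + 8 = 12
F - A: 6
Shortest: 6.

6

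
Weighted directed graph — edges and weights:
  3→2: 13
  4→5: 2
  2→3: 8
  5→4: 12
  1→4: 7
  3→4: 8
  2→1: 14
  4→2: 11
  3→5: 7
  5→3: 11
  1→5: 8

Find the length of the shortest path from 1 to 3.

Candidate routes:
1 - 4 - 2 - 3: 7 + 11 + 8 = 26
1 - 4 - 5 - 3: 7 + 2 + 11 = 20
1 - 5 - 4 - 2 - 3: 8 + 12 + 11 + 8 = 39
1 - 5 - 3: 8 + 11 = 19
Shortest: 19.

19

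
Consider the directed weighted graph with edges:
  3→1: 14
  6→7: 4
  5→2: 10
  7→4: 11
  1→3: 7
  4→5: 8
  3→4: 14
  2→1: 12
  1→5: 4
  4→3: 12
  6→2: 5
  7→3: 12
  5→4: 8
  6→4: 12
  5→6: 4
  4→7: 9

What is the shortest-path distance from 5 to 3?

A few of the 5→3 routes:
5 → 4 → 3: 8 + 12 = 20
5 → 4 → 7 → 3: 8 + 9 + 12 = 29
5 → 6 → 2 → 1 → 3: 4 + 5 + 12 + 7 = 28
5 → 2 → 1 → 3: 10 + 12 + 7 = 29
5 → 6 → 7 → 3: 4 + 4 + 12 = 20
5 → 6 → 4 → 3: 4 + 12 + 12 = 28
The minimum is 20.

20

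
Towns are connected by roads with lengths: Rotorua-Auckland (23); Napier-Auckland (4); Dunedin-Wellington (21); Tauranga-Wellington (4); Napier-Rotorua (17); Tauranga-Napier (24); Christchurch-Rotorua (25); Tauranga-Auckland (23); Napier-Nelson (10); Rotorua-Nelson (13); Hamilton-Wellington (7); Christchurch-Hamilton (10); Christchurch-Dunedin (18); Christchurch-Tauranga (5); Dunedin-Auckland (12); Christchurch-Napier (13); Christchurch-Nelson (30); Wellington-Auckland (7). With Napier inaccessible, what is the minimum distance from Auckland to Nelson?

36

Checking several routes:
Auckland-Wellington-Tauranga-Christchurch-Nelson: 7 + 4 + 5 + 30 = 46
Auckland-Rotorua-Nelson: 23 + 13 = 36
Auckland-Wellington-Tauranga-Christchurch-Rotorua-Nelson: 7 + 4 + 5 + 25 + 13 = 54
Shortest: 36.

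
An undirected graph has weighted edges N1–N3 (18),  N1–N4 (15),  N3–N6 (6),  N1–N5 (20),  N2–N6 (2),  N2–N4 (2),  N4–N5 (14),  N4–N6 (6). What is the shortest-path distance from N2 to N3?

8

Comparing a few candidate routes:
N2 → N4 → N1 → N3: 2 + 15 + 18 = 35
N2 → N4 → N6 → N3: 2 + 6 + 6 = 14
N2 → N6 → N3: 2 + 6 = 8
N2 → N4 → N5 → N1 → N3: 2 + 14 + 20 + 18 = 54
N2 → N6 → N4 → N1 → N3: 2 + 6 + 15 + 18 = 41
Shortest: 8.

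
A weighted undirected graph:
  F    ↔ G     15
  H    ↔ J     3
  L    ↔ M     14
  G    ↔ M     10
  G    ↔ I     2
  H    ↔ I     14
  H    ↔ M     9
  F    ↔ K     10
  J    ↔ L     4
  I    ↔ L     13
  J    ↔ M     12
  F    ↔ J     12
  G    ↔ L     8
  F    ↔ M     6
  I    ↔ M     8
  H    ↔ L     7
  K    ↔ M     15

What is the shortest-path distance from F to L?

16

Comparing a few candidate routes:
F-J-L: 12 + 4 = 16
F-M-J-L: 6 + 12 + 4 = 22
F-M-L: 6 + 14 = 20
The minimum is 16.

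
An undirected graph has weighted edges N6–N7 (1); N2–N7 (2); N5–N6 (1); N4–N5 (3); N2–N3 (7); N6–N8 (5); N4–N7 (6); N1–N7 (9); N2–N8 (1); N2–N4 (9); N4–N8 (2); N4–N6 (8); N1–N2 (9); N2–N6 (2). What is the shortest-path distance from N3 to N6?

9

Some routes from N3 to N6:
N3-N2-N6: 7 + 2 = 9
N3-N2-N8-N6: 7 + 1 + 5 = 13
N3-N2-N7-N6: 7 + 2 + 1 = 10
Shortest: 9.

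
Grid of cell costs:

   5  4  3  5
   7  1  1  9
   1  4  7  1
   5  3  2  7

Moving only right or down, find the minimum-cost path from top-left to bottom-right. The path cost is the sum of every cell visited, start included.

26

Cheapest: (0,0)→(0,1)→(1,1)→(1,2)→(2,2)→(2,3)→(3,3)
  5 + 4 + 1 + 1 + 7 + 1 + 7 = 26
(Top row then right column would cost 34.)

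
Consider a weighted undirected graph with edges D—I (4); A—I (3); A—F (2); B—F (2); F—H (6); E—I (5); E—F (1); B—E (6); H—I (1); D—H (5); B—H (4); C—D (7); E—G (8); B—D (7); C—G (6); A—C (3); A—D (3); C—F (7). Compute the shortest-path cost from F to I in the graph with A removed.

Comparing a few candidate routes:
F-B-H-I: 2 + 4 + 1 = 7
F-B-E-I: 2 + 6 + 5 = 13
F-B-D-I: 2 + 7 + 4 = 13
F-H-I: 6 + 1 = 7
F-E-B-H-I: 1 + 6 + 4 + 1 = 12
F-E-I: 1 + 5 = 6
The minimum is 6.

6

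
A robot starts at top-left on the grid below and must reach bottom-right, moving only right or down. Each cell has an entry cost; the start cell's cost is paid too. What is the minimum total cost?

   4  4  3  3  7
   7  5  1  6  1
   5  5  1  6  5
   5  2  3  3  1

Take [0,0] [0,1] [0,2] [1,2] [2,2] [3,2] [3,3] [3,4] for a total of 4 + 4 + 3 + 1 + 1 + 3 + 3 + 1 = 20.
(Top row then right column would cost 28.)

20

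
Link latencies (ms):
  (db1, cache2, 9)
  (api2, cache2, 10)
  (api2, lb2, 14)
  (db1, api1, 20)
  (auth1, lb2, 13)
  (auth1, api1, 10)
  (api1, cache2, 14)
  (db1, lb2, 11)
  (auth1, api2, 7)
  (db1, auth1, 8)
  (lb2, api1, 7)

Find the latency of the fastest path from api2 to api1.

17

Comparing a few candidate routes:
api2 → lb2 → api1: 14 + 7 = 21
api2 → auth1 → api1: 7 + 10 = 17
api2 → auth1 → db1 → api1: 7 + 8 + 20 = 35
api2 → auth1 → lb2 → api1: 7 + 13 + 7 = 27
api2 → cache2 → api1: 10 + 14 = 24
api2 → auth1 → db1 → lb2 → api1: 7 + 8 + 11 + 7 = 33
Best route has total 17 ms.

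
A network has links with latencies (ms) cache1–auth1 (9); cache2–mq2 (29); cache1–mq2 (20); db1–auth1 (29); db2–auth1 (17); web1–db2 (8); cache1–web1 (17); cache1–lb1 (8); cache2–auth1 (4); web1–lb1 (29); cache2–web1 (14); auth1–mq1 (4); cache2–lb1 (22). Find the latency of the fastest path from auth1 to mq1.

4

Candidate routes:
auth1 → mq1: 4
Best route has total 4 ms.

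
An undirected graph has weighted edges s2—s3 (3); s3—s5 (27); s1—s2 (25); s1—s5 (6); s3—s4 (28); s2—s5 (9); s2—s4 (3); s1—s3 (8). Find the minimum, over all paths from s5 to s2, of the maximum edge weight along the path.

8

Comparing a few candidate routes:
s5 -> s1 -> s2: max(6, 25) = 25
s5 -> s2: max(9) = 9
s5 -> s1 -> s3 -> s2: max(6, 8, 3) = 8
Best route has worst link 8.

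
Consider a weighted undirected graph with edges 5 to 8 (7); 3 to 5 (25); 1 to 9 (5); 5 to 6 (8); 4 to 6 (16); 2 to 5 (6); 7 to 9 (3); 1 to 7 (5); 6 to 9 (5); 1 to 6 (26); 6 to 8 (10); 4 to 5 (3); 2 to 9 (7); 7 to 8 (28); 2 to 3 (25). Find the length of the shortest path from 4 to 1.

Some routes from 4 to 1:
4 - 5 - 2 - 9 - 7 - 1: 3 + 6 + 7 + 3 + 5 = 24
4 - 5 - 6 - 9 - 1: 3 + 8 + 5 + 5 = 21
4 - 5 - 2 - 9 - 1: 3 + 6 + 7 + 5 = 21
The minimum is 21.

21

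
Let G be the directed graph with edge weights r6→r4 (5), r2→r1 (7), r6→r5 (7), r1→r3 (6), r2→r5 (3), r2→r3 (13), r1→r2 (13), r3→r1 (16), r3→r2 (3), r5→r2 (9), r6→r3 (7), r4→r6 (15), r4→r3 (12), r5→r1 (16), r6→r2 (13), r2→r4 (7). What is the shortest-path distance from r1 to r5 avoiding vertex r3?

16

Candidate routes:
r1 - r2 - r4 - r6 - r5: 13 + 7 + 15 + 7 = 42
r1 - r2 - r5: 13 + 3 = 16
Best route has total 16.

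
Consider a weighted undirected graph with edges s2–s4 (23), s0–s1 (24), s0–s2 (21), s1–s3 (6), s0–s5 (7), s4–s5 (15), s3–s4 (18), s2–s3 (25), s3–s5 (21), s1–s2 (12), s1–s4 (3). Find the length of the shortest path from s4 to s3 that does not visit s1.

18

Routes from s4 to s3 avoiding s1:
s4 -> s5 -> s3: 15 + 21 = 36
s4 -> s2 -> s0 -> s5 -> s3: 23 + 21 + 7 + 21 = 72
s4 -> s3: 18
s4 -> s2 -> s3: 23 + 25 = 48
s4 -> s5 -> s0 -> s2 -> s3: 15 + 7 + 21 + 25 = 68
Shortest: 18.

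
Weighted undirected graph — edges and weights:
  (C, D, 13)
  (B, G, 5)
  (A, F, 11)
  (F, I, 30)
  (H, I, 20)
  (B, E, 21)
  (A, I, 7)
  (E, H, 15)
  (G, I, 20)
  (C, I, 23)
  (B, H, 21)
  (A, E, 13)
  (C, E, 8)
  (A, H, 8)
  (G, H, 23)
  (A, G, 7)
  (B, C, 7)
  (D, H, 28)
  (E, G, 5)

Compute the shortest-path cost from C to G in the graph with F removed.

Some routes from C to G avoiding F:
C → E → A → G: 8 + 13 + 7 = 28
C → B → G: 7 + 5 = 12
C → E → G: 8 + 5 = 13
C → B → E → G: 7 + 21 + 5 = 33
C → E → B → G: 8 + 21 + 5 = 34
Shortest: 12.

12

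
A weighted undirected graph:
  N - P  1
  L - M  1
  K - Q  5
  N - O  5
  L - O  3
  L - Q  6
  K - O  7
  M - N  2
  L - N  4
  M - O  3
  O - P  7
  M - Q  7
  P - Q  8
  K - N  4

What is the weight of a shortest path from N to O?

5

Some routes from N to O:
N-M-O: 2 + 3 = 5
N-O: 5
N-M-L-O: 2 + 1 + 3 = 6
N-L-O: 4 + 3 = 7
N-L-M-O: 4 + 1 + 3 = 8
The minimum is 5.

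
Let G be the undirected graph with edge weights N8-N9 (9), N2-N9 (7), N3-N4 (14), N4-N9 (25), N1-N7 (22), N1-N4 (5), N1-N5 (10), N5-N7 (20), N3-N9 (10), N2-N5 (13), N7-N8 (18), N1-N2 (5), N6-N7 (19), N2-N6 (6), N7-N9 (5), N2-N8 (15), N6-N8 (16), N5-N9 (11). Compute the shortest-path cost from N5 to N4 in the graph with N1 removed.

35

Comparing a few candidate routes:
N5 → N2 → N9 → N3 → N4: 13 + 7 + 10 + 14 = 44
N5 → N7 → N9 → N3 → N4: 20 + 5 + 10 + 14 = 49
N5 → N2 → N9 → N4: 13 + 7 + 25 = 45
N5 → N9 → N4: 11 + 25 = 36
N5 → N9 → N3 → N4: 11 + 10 + 14 = 35
Best route has total 35.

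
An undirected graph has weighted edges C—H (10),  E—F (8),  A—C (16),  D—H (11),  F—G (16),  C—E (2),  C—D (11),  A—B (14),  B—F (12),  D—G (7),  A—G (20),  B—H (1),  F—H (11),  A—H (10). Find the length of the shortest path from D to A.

A few of the D→A routes:
D-G-A: 7 + 20 = 27
D-H-B-A: 11 + 1 + 14 = 26
D-H-A: 11 + 10 = 21
D-C-A: 11 + 16 = 27
Shortest: 21.

21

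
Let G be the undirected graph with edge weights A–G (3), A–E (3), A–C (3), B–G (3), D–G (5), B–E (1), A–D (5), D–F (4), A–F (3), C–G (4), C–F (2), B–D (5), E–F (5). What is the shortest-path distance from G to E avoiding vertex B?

Some routes from G to E avoiding B:
G → C → F → E: 4 + 2 + 5 = 11
G → C → A → E: 4 + 3 + 3 = 10
G → C → F → A → E: 4 + 2 + 3 + 3 = 12
G → A → F → E: 3 + 3 + 5 = 11
G → A → E: 3 + 3 = 6
Shortest: 6.

6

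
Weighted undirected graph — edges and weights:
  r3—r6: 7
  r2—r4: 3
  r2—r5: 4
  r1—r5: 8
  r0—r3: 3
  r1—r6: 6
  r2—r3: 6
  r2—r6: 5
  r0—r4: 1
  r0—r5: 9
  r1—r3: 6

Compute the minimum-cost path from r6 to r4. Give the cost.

Comparing a few candidate routes:
r6 → r3 → r0 → r4: 7 + 3 + 1 = 11
r6 → r2 → r4: 5 + 3 = 8
r6 → r3 → r2 → r4: 7 + 6 + 3 = 16
r6 → r2 → r3 → r0 → r4: 5 + 6 + 3 + 1 = 15
r6 → r1 → r3 → r0 → r4: 6 + 6 + 3 + 1 = 16
The minimum is 8.

8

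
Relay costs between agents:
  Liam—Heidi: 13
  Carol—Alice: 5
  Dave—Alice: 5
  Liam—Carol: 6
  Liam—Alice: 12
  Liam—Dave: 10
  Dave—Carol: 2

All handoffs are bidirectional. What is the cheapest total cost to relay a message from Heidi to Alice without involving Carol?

Paths from Heidi to Alice avoiding Carol:
Heidi -> Liam -> Dave -> Alice: 13 + 10 + 5 = 28
Heidi -> Liam -> Alice: 13 + 12 = 25
The minimum is 25.

25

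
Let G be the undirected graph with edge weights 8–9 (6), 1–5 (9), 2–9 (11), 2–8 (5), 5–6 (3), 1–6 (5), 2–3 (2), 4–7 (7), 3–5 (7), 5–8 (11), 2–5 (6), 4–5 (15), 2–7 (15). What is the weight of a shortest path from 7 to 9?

26

Some routes from 7 to 9:
7 → 2 → 9: 15 + 11 = 26
7 → 2 → 5 → 8 → 9: 15 + 6 + 11 + 6 = 38
7 → 2 → 8 → 9: 15 + 5 + 6 = 26
Shortest: 26.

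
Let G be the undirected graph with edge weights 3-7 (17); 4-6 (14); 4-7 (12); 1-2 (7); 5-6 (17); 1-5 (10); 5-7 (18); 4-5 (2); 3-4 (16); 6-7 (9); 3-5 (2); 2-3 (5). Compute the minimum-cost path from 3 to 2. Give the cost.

A few of the 3→2 routes:
3-4-5-1-2: 16 + 2 + 10 + 7 = 35
3-2: 5
3-5-1-2: 2 + 10 + 7 = 19
The minimum is 5.

5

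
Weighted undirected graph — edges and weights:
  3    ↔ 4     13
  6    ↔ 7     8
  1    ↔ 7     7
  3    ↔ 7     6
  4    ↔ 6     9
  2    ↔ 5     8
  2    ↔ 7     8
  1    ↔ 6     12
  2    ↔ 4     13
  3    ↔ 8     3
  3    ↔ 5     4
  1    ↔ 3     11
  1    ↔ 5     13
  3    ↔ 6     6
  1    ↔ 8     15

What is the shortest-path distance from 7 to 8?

9

Some routes from 7 to 8:
7→6→3→8: 8 + 6 + 3 = 17
7→3→8: 6 + 3 = 9
7→1→8: 7 + 15 = 22
7→1→3→8: 7 + 11 + 3 = 21
Best route has total 9.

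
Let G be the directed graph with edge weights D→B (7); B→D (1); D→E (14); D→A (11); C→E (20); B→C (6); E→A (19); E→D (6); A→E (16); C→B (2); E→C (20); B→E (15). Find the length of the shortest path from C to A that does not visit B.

Routes from C to A avoiding B:
C→E→D→A: 20 + 6 + 11 = 37
C→E→A: 20 + 19 = 39
The minimum is 37.

37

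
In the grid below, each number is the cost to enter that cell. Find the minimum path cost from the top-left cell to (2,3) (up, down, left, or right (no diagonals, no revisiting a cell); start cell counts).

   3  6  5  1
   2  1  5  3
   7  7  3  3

One optimal route is [0,0] → [1,0] → [1,1] → [1,2] → [1,3] → [2,3].
Its cost is 3 + 2 + 1 + 5 + 3 + 3 = 17.

17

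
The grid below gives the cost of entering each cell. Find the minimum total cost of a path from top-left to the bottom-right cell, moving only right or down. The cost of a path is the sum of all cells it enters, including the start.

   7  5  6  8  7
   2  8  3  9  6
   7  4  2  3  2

27

Path (0,0) → (1,0) → (1,1) → (1,2) → (2,2) → (2,3) → (2,4): 7 + 2 + 8 + 3 + 2 + 3 + 2 = 27.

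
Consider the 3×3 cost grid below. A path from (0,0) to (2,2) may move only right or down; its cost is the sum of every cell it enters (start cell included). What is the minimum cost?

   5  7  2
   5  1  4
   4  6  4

Best path: (0,0) -> (1,0) -> (1,1) -> (1,2) -> (2,2)
Cost: 5 + 5 + 1 + 4 + 4 = 19

19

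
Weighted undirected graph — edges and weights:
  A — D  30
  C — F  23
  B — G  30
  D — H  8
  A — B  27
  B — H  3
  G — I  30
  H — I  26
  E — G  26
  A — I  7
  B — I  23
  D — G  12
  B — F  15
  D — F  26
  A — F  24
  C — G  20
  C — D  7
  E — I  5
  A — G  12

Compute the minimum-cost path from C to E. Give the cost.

Some routes from C to E:
C → D → H → B → I → E: 7 + 8 + 3 + 23 + 5 = 46
C → G → A → I → E: 20 + 12 + 7 + 5 = 44
C → D → H → I → E: 7 + 8 + 26 + 5 = 46
C → D → G → E: 7 + 12 + 26 = 45
C → D → G → A → I → E: 7 + 12 + 12 + 7 + 5 = 43
The minimum is 43.

43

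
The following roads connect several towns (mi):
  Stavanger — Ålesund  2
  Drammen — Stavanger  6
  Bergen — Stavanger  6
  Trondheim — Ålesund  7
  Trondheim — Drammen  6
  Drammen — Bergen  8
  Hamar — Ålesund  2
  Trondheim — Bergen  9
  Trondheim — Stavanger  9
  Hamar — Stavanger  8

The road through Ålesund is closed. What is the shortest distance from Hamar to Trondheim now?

A few of the Hamar→Trondheim routes:
Hamar → Stavanger → Drammen → Trondheim: 8 + 6 + 6 = 20
Hamar → Stavanger → Bergen → Trondheim: 8 + 6 + 9 = 23
Hamar → Stavanger → Trondheim: 8 + 9 = 17
Shortest: 17 mi.

17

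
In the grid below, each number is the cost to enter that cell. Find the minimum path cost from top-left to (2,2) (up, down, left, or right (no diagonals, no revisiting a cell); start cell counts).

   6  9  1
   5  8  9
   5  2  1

Cheapest: (0,0) -> (1,0) -> (2,0) -> (2,1) -> (2,2)
  6 + 5 + 5 + 2 + 1 = 19

19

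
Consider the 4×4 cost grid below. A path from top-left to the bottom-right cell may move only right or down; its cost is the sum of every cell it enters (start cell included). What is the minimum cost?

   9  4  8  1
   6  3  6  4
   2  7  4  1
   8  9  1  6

33

Take [0,0] [0,1] [0,2] [0,3] [1,3] [2,3] [3,3] for a total of 9 + 4 + 8 + 1 + 4 + 1 + 6 = 33.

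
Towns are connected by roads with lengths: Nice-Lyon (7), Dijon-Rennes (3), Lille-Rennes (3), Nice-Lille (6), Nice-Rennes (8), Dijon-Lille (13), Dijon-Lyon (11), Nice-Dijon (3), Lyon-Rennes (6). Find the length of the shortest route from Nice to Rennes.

6

Checking several routes:
Nice→Lille→Rennes: 6 + 3 = 9
Nice→Dijon→Rennes: 3 + 3 = 6
Nice→Dijon→Lyon→Rennes: 3 + 11 + 6 = 20
Nice→Dijon→Lille→Rennes: 3 + 13 + 3 = 19
Nice→Lyon→Rennes: 7 + 6 = 13
Nice→Rennes: 8
The minimum is 6.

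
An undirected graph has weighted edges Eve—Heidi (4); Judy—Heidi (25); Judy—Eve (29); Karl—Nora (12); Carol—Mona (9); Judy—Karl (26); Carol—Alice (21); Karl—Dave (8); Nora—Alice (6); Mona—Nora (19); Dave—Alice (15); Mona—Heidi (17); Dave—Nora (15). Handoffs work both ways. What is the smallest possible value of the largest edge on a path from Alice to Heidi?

A few of the Alice→Heidi routes:
Alice - Dave - Karl - Nora - Mona - Heidi: max(15, 8, 12, 19, 17) = 19
Alice - Dave - Nora - Mona - Heidi: max(15, 15, 19, 17) = 19
Alice - Nora - Mona - Heidi: max(6, 19, 17) = 19
Best route has worst link 19.

19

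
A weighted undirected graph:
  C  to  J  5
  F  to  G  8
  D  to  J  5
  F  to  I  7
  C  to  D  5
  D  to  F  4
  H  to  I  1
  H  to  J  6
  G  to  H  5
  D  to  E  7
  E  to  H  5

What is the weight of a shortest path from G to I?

Checking several routes:
G → F → I: 8 + 7 = 15
G → F → D → E → H → I: 8 + 4 + 7 + 5 + 1 = 25
G → H → I: 5 + 1 = 6
G → F → D → J → H → I: 8 + 4 + 5 + 6 + 1 = 24
The minimum is 6.

6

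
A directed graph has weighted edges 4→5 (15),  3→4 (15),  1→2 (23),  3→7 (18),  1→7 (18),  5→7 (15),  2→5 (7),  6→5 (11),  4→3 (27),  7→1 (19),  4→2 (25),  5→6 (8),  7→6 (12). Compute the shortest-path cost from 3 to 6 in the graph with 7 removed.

38

Routes from 3 to 6 avoiding 7:
3 - 4 - 5 - 6: 15 + 15 + 8 = 38
3 - 4 - 2 - 5 - 6: 15 + 25 + 7 + 8 = 55
Shortest: 38.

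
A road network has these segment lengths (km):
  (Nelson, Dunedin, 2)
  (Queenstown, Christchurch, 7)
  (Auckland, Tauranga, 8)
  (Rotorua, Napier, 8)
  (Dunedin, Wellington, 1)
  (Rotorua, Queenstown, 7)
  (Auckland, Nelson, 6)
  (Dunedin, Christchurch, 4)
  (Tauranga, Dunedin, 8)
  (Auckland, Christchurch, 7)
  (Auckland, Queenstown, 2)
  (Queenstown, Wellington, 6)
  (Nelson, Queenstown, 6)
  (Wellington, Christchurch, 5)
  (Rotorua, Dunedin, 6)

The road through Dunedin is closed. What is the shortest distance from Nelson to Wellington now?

12

Comparing a few candidate routes:
Nelson → Auckland → Christchurch → Wellington: 6 + 7 + 5 = 18
Nelson → Queenstown → Wellington: 6 + 6 = 12
Nelson → Queenstown → Christchurch → Wellington: 6 + 7 + 5 = 18
Nelson → Auckland → Queenstown → Wellington: 6 + 2 + 6 = 14
The minimum is 12 km.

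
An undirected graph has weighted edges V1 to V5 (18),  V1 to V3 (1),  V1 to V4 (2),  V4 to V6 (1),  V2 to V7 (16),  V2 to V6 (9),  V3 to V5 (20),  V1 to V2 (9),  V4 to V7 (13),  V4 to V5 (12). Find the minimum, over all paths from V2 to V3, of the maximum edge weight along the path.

Comparing a few candidate routes:
V2 -> V1 -> V3: max(9, 1) = 9
V2 -> V7 -> V4 -> V5 -> V1 -> V3: max(16, 13, 12, 18, 1) = 18
V2 -> V7 -> V4 -> V1 -> V3: max(16, 13, 2, 1) = 16
V2 -> V6 -> V4 -> V5 -> V1 -> V3: max(9, 1, 12, 18, 1) = 18
V2 -> V6 -> V4 -> V1 -> V3: max(9, 1, 2, 1) = 9
Best route has worst link 9.

9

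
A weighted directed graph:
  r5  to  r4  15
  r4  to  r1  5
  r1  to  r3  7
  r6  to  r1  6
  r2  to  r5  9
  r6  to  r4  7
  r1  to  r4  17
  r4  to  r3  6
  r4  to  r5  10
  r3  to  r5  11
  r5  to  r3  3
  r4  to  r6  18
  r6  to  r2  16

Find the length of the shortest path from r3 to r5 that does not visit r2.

Candidate routes:
r3 → r5: 11
Best route has total 11.

11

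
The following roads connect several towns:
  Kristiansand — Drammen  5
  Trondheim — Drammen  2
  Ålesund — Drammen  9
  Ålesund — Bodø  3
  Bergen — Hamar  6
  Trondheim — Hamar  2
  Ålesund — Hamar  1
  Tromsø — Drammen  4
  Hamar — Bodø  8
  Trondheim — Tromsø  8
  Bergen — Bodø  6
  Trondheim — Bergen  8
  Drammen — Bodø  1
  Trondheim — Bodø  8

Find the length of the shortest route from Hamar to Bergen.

6

Checking several routes:
Hamar -> Trondheim -> Bergen: 2 + 8 = 10
Hamar -> Trondheim -> Drammen -> Bodø -> Bergen: 2 + 2 + 1 + 6 = 11
Hamar -> Bodø -> Bergen: 8 + 6 = 14
Hamar -> Ålesund -> Bodø -> Drammen -> Trondheim -> Bergen: 1 + 3 + 1 + 2 + 8 = 15
Hamar -> Ålesund -> Bodø -> Bergen: 1 + 3 + 6 = 10
Hamar -> Bergen: 6
The minimum is 6.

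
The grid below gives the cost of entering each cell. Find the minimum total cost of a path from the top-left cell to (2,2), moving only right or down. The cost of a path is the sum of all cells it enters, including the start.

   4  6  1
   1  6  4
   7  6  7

22

Path [0,0] [0,1] [0,2] [1,2] [2,2]: 4 + 6 + 1 + 4 + 7 = 22.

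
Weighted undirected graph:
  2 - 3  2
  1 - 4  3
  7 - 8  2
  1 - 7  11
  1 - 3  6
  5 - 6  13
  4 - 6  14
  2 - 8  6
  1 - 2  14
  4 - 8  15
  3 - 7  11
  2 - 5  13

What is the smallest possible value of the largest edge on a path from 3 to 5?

Checking several routes:
3-7-8-2-5: max(11, 2, 6, 13) = 13
3-2-5: max(2, 13) = 13
3-1-7-8-2-5: max(6, 11, 2, 6, 13) = 13
Smallest bottleneck: 13.

13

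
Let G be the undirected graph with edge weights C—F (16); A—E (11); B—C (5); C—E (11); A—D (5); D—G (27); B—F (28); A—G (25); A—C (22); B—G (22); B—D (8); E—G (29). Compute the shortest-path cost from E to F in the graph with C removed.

52

Some routes from E to F avoiding C:
E -> G -> B -> F: 29 + 22 + 28 = 79
E -> A -> D -> B -> F: 11 + 5 + 8 + 28 = 52
E -> A -> G -> B -> F: 11 + 25 + 22 + 28 = 86
Best route has total 52.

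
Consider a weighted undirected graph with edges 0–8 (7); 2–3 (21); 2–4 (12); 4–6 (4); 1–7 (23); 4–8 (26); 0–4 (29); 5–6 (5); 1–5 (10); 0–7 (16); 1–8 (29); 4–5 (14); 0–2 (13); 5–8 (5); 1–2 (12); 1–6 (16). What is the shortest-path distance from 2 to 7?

A few of the 2→7 routes:
2 - 4 - 6 - 5 - 8 - 0 - 7: 12 + 4 + 5 + 5 + 7 + 16 = 49
2 - 1 - 7: 12 + 23 = 35
2 - 0 - 7: 13 + 16 = 29
Best route has total 29.

29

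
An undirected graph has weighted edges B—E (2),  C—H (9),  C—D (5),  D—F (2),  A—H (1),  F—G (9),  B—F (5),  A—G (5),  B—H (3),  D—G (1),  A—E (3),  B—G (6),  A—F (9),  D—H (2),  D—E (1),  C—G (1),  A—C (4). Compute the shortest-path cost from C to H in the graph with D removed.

Some routes from C to H avoiding D:
C → G → A → H: 1 + 5 + 1 = 7
C → A → H: 4 + 1 = 5
C → H: 9
Shortest: 5.

5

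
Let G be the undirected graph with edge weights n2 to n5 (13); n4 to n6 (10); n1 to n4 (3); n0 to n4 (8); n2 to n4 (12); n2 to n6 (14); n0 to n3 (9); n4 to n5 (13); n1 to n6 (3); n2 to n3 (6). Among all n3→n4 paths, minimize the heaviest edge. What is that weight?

9

Paths from n3 to n4:
n3 -> n2 -> n6 -> n1 -> n4: max(6, 14, 3, 3) = 14
n3 -> n2 -> n5 -> n4: max(6, 13, 13) = 13
n3 -> n2 -> n6 -> n4: max(6, 14, 10) = 14
n3 -> n0 -> n4: max(9, 8) = 9
n3 -> n2 -> n4: max(6, 12) = 12
Smallest bottleneck: 9.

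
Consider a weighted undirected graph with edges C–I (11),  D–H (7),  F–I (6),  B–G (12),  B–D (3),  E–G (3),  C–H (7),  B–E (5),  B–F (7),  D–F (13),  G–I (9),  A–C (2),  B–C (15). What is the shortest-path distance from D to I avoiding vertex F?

Checking several routes:
D → B → E → G → I: 3 + 5 + 3 + 9 = 20
D → B → G → I: 3 + 12 + 9 = 24
D → H → C → I: 7 + 7 + 11 = 25
D → B → C → I: 3 + 15 + 11 = 29
The minimum is 20.

20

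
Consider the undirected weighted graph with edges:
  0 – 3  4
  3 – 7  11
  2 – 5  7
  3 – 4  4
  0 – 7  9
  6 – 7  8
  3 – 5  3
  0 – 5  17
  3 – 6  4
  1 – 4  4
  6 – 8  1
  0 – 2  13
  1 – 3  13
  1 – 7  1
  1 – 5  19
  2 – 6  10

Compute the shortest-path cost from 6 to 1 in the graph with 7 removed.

Some routes from 6 to 1 avoiding 7:
6 - 3 - 5 - 1: 4 + 3 + 19 = 26
6 - 2 - 5 - 3 - 1: 10 + 7 + 3 + 13 = 33
6 - 2 - 5 - 3 - 4 - 1: 10 + 7 + 3 + 4 + 4 = 28
6 - 3 - 4 - 1: 4 + 4 + 4 = 12
6 - 2 - 0 - 3 - 4 - 1: 10 + 13 + 4 + 4 + 4 = 35
6 - 3 - 1: 4 + 13 = 17
The minimum is 12.

12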